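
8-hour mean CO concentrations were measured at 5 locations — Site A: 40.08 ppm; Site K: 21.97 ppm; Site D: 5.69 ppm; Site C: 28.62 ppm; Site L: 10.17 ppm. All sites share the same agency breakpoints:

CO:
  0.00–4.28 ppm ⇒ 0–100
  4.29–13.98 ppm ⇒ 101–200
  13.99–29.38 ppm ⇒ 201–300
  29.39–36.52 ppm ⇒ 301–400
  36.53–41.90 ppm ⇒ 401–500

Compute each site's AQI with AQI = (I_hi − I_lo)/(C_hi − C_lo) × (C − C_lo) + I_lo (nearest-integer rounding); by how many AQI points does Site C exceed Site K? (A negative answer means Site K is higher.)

43

Site A 40.08: bracket 36.53–41.90 → index 401–500; slope 99/5.37, offset 3.55.
AQI = 401 + 99/5.37·3.55 ≈ 466.45 ⇒ 466.
Site K 21.97: bracket 13.99–29.38 → index 201–300; slope 99/15.39, offset 7.98.
AQI = 201 + 99/15.39·7.98 ≈ 252.33 ⇒ 252.
Site D 5.69: bracket 4.29–13.98 → index 101–200; slope 99/9.69, offset 1.40.
AQI = 101 + 99/9.69·1.40 ≈ 115.30 ⇒ 115.
Site C: 28.62 lies in 13.99–29.38, so I_lo=201, I_hi=300, C_lo=13.99, C_hi=29.38.
(300−201)/(29.38−13.99) × (28.62−13.99) + 201 = 99/15.39 × 14.63 + 201 ≈ 295.11 → 295.
Site L: 10.17 ∈ [4.29, 13.98] ↔ index [101, 200].
101 + (10.17−4.29)·(200−101)/(13.98−4.29) = 101 + 5.88·99/9.69 ≈ 161.07, so AQI = 161.
AQIs: Site A=466, Site K=252, Site D=115, Site C=295, Site L=161. Site C (295) − Site K (252) = 43.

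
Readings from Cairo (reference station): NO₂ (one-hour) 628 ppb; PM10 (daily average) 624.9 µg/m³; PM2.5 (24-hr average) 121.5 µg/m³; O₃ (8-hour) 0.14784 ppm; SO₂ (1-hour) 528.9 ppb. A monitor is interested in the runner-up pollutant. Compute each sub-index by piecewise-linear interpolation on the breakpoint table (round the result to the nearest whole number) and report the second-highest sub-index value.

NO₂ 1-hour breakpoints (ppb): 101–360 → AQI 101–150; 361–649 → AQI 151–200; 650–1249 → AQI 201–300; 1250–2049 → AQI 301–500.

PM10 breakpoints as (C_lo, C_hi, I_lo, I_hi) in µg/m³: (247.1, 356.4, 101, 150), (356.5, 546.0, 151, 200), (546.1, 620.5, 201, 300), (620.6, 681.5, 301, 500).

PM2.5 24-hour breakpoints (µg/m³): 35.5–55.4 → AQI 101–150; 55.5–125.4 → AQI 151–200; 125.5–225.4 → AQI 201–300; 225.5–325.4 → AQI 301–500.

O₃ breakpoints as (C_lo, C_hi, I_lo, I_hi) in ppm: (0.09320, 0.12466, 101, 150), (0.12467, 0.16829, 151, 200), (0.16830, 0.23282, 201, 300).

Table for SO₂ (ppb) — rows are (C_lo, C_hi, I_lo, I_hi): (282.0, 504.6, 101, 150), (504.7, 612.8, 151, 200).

197

NO₂: 628 ∈ [361, 649] ↔ index [151, 200].
151 + (628−361)·(200−151)/(649−361) = 151 + 267·49/288 ≈ 196.43, so AQI = 196.
PM10 624.9: bracket 620.6–681.5 → index 301–500; slope 199/60.9, offset 4.3.
AQI = 301 + 199/60.9·4.3 ≈ 315.05 ⇒ 315.
PM2.5: row 55.5–125.4 (AQI 151–200). (200−151)·(121.5−55.5)/(125.4−55.5) + 151 = 49·66.0/69.9 + 151 ≈ 197.27 → 197.
O₃ 0.14784: bracket 0.12467–0.16829 → index 151–200; slope 49/0.04362, offset 0.02317.
AQI = 151 + 49/0.04362·0.02317 ≈ 177.03 ⇒ 177.
SO₂: 528.9 ∈ [504.7, 612.8] ↔ index [151, 200].
151 + (528.9−504.7)·(200−151)/(612.8−504.7) = 151 + 24.2·49/108.1 ≈ 161.97, so AQI = 162.
Sub-indices: NO₂→196, PM10→315, PM2.5→197, O₃→177, SO₂→162. Ranked high→low: 315, 197, 196, 177, 162. Second-highest sub-index = 197.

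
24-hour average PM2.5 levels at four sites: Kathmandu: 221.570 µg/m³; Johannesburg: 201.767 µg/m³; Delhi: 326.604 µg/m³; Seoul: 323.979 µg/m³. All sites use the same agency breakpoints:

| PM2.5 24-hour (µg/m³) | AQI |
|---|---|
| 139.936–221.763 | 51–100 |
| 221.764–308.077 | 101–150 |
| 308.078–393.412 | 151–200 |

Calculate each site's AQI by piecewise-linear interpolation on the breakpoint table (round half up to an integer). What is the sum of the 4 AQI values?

510

Kathmandu: 221.570 ∈ [139.936, 221.763] ↔ index [51, 100].
51 + (221.570−139.936)·(100−51)/(221.763−139.936) = 51 + 81.634·49/81.827 ≈ 99.88, so AQI = 100.
Johannesburg: 201.767 ∈ [139.936, 221.763] ↔ index [51, 100].
51 + (201.767−139.936)·(100−51)/(221.763−139.936) = 51 + 61.831·49/81.827 ≈ 88.03, so AQI = 88.
Delhi: 326.604 lies in 308.078–393.412, so I_lo=151, I_hi=200, C_lo=308.078, C_hi=393.412.
(200−151)/(393.412−308.078) × (326.604−308.078) + 151 = 49/85.334 × 18.526 + 151 ≈ 161.64 → 162.
Seoul: row 308.078–393.412 (AQI 151–200). (200−151)·(323.979−308.078)/(393.412−308.078) + 151 = 49·15.901/85.334 + 151 ≈ 160.13 → 160.
AQIs: Kathmandu=100, Johannesburg=88, Delhi=162, Seoul=160. Sum = 100 + 88 + 162 + 160 = 510.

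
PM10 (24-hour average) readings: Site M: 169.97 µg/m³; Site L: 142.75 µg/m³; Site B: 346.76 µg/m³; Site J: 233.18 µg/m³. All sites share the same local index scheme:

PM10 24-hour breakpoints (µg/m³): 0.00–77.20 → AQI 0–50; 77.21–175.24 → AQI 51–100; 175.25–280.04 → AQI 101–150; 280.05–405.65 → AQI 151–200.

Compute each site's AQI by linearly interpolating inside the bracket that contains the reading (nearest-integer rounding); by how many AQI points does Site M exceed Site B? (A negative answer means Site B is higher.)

Site M 169.97: bracket 77.21–175.24 → index 51–100; slope 49/98.03, offset 92.76.
AQI = 51 + 49/98.03·92.76 ≈ 97.37 ⇒ 97.
Site L: 142.75 ∈ [77.21, 175.24] ↔ index [51, 100].
51 + (142.75−77.21)·(100−51)/(175.24−77.21) = 51 + 65.54·49/98.03 ≈ 83.76, so AQI = 84.
Site B 346.76: bracket 280.05–405.65 → index 151–200; slope 49/125.60, offset 66.71.
AQI = 151 + 49/125.60·66.71 ≈ 177.03 ⇒ 177.
Site J: 233.18 ∈ [175.25, 280.04] ↔ index [101, 150].
101 + (233.18−175.25)·(150−101)/(280.04−175.25) = 101 + 57.93·49/104.79 ≈ 128.09, so AQI = 128.
AQIs: Site M=97, Site L=84, Site B=177, Site J=128. Site M (97) − Site B (177) = -80.

-80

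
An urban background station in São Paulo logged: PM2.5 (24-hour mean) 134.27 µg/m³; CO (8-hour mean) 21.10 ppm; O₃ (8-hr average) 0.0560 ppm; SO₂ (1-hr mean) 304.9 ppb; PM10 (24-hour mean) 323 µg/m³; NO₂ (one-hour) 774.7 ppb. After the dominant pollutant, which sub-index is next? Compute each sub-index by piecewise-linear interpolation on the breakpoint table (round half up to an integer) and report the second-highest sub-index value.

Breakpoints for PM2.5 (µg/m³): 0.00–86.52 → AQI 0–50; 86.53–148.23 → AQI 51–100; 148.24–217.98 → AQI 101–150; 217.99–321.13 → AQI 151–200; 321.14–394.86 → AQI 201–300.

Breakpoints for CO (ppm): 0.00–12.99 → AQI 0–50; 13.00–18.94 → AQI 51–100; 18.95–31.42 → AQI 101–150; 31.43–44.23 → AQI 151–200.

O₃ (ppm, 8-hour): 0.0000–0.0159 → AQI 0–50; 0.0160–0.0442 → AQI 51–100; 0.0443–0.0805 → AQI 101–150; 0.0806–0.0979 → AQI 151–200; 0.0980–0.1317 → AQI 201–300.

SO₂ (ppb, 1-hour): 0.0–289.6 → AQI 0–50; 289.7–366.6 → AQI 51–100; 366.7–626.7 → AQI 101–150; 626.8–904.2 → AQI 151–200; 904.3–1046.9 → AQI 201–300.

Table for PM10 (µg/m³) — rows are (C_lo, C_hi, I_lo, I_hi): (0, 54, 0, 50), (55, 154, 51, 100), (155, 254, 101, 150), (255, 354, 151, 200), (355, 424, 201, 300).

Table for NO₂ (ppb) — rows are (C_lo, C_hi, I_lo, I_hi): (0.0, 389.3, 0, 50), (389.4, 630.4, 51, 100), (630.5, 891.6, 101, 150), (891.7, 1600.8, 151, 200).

PM2.5 134.27: bracket 86.53–148.23 → index 51–100; slope 49/61.70, offset 47.74.
AQI = 51 + 49/61.70·47.74 ≈ 88.91 ⇒ 89.
CO: row 18.95–31.42 (AQI 101–150). (150−101)·(21.10−18.95)/(31.42−18.95) + 101 = 49·2.15/12.47 + 101 ≈ 109.45 → 109.
O₃ 0.0560: bracket 0.0443–0.0805 → index 101–150; slope 49/0.0362, offset 0.0117.
AQI = 101 + 49/0.0362·0.0117 ≈ 116.84 ⇒ 117.
SO₂ 304.9: bracket 289.7–366.6 → index 51–100; slope 49/76.9, offset 15.2.
AQI = 51 + 49/76.9·15.2 ≈ 60.69 ⇒ 61.
PM10: row 255–354 (AQI 151–200). (200−151)·(323−255)/(354−255) + 151 = 49·68/99 + 151 ≈ 184.66 → 185.
NO₂ 774.7: bracket 630.5–891.6 → index 101–150; slope 49/261.1, offset 144.2.
AQI = 101 + 49/261.1·144.2 ≈ 128.06 ⇒ 128.
Sub-indices: PM2.5→89, CO→109, O₃→117, SO₂→61, PM10→185, NO₂→128. Ranked high→low: 185, 128, 117, 109, 89, 61. Second-highest sub-index = 128.

128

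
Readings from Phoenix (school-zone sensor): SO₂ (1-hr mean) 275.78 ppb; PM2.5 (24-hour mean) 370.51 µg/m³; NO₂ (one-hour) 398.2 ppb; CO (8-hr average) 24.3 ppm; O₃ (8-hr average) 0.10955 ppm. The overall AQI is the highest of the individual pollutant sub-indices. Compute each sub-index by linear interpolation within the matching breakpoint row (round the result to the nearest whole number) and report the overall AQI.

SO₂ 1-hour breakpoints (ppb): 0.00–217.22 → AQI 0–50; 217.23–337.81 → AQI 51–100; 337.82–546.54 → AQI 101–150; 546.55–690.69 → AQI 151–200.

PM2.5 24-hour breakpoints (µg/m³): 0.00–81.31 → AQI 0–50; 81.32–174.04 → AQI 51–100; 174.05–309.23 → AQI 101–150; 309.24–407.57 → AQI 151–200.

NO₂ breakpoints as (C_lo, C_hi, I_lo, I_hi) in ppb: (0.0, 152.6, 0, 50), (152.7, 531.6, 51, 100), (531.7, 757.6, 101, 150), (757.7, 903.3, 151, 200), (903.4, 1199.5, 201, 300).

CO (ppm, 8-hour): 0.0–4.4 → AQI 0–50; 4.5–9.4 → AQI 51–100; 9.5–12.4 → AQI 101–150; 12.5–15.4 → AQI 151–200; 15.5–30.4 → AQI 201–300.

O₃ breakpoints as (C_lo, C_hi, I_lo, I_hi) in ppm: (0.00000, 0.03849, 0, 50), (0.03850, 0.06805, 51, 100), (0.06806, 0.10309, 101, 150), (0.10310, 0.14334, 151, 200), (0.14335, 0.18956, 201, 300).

SO₂: 275.78 lies in 217.23–337.81, so I_lo=51, I_hi=100, C_lo=217.23, C_hi=337.81.
(100−51)/(337.81−217.23) × (275.78−217.23) + 51 = 49/120.58 × 58.55 + 51 ≈ 74.79 → 75.
PM2.5: row 309.24–407.57 (AQI 151–200). (200−151)·(370.51−309.24)/(407.57−309.24) + 151 = 49·61.27/98.33 + 151 ≈ 181.53 → 182.
NO₂: row 152.7–531.6 (AQI 51–100). (100−51)·(398.2−152.7)/(531.6−152.7) + 51 = 49·245.5/378.9 + 51 ≈ 82.75 → 83.
CO: 24.3 ∈ [15.5, 30.4] ↔ index [201, 300].
201 + (24.3−15.5)·(300−201)/(30.4−15.5) = 201 + 8.8·99/14.9 ≈ 259.47, so AQI = 259.
O₃ 0.10955: bracket 0.10310–0.14334 → index 151–200; slope 49/0.04024, offset 0.00645.
AQI = 151 + 49/0.04024·0.00645 ≈ 158.85 ⇒ 159.
Sub-indices: SO₂→75, PM2.5→182, NO₂→83, CO→259, O₃→159. Overall AQI = max = 259; dominant pollutant is CO.

259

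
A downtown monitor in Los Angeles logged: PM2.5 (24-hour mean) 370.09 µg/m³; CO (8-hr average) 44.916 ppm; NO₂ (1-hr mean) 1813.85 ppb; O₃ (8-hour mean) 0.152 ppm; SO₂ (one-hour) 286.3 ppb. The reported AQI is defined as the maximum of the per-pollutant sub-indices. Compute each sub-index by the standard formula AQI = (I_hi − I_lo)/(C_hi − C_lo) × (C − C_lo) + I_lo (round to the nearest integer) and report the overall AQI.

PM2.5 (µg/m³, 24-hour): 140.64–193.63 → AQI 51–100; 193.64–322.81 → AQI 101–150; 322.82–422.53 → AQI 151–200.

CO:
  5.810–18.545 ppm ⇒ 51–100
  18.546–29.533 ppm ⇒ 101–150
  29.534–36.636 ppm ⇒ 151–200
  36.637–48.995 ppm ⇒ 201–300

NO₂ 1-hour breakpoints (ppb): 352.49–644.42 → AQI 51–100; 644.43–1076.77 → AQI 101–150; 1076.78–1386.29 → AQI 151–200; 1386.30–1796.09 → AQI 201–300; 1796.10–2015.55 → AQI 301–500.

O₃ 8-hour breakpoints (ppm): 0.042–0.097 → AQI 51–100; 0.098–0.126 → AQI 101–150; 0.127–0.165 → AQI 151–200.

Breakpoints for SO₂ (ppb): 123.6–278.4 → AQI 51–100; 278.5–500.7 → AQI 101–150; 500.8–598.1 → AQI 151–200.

317

PM2.5 370.09: bracket 322.82–422.53 → index 151–200; slope 49/99.71, offset 47.27.
AQI = 151 + 49/99.71·47.27 ≈ 174.23 ⇒ 174.
CO: row 36.637–48.995 (AQI 201–300). (300−201)·(44.916−36.637)/(48.995−36.637) + 201 = 99·8.279/12.358 + 201 ≈ 267.32 → 267.
NO₂: 1813.85 ∈ [1796.10, 2015.55] ↔ index [301, 500].
301 + (1813.85−1796.10)·(500−301)/(2015.55−1796.10) = 301 + 17.75·199/219.45 ≈ 317.10, so AQI = 317.
O₃: 0.152 ∈ [0.127, 0.165] ↔ index [151, 200].
151 + (0.152−0.127)·(200−151)/(0.165−0.127) = 151 + 0.025·49/0.038 ≈ 183.24, so AQI = 183.
SO₂: 286.3 ∈ [278.5, 500.7] ↔ index [101, 150].
101 + (286.3−278.5)·(150−101)/(500.7−278.5) = 101 + 7.8·49/222.2 ≈ 102.72, so AQI = 103.
Sub-indices: PM2.5→174, CO→267, NO₂→317, O₃→183, SO₂→103. Overall AQI = max = 317; dominant pollutant is NO₂.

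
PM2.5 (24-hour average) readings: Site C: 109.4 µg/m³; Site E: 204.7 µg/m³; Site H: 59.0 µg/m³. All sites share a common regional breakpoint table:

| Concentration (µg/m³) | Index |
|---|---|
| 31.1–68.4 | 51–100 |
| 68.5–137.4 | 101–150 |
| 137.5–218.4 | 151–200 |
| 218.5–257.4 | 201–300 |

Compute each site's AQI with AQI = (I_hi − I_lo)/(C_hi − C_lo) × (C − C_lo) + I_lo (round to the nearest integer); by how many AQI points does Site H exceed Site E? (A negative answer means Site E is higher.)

Site C: 109.4 lies in 68.5–137.4, so I_lo=101, I_hi=150, C_lo=68.5, C_hi=137.4.
(150−101)/(137.4−68.5) × (109.4−68.5) + 101 = 49/68.9 × 40.9 + 101 ≈ 130.09 → 130.
Site E: 204.7 lies in 137.5–218.4, so I_lo=151, I_hi=200, C_lo=137.5, C_hi=218.4.
(200−151)/(218.4−137.5) × (204.7−137.5) + 151 = 49/80.9 × 67.2 + 151 ≈ 191.70 → 192.
Site H: row 31.1–68.4 (AQI 51–100). (100−51)·(59.0−31.1)/(68.4−31.1) + 51 = 49·27.9/37.3 + 51 ≈ 87.65 → 88.
AQIs: Site C=130, Site E=192, Site H=88. Site H (88) − Site E (192) = -104.

-104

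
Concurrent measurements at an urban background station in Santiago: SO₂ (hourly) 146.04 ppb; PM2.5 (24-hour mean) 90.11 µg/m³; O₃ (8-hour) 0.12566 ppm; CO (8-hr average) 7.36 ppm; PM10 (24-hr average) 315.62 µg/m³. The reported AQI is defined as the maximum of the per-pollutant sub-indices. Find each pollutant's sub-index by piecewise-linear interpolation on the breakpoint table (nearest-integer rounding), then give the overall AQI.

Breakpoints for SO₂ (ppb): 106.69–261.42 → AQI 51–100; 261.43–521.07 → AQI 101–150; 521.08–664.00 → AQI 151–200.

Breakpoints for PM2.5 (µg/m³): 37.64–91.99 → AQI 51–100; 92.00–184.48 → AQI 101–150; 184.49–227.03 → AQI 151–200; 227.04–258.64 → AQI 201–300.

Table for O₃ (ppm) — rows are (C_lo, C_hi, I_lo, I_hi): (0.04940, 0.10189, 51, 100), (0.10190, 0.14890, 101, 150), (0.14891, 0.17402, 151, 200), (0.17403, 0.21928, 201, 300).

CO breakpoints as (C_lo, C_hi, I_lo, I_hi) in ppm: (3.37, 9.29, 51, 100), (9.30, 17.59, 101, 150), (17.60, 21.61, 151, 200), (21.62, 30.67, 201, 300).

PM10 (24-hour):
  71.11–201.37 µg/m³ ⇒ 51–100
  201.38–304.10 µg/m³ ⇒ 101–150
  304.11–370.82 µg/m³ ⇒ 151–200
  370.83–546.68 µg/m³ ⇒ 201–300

159

SO₂: 146.04 ∈ [106.69, 261.42] ↔ index [51, 100].
51 + (146.04−106.69)·(100−51)/(261.42−106.69) = 51 + 39.35·49/154.73 ≈ 63.46, so AQI = 63.
PM2.5: row 37.64–91.99 (AQI 51–100). (100−51)·(90.11−37.64)/(91.99−37.64) + 51 = 49·52.47/54.35 + 51 ≈ 98.31 → 98.
O₃: 0.12566 lies in 0.10190–0.14890, so I_lo=101, I_hi=150, C_lo=0.10190, C_hi=0.14890.
(150−101)/(0.14890−0.10190) × (0.12566−0.10190) + 101 = 49/0.04700 × 0.02376 + 101 ≈ 125.77 → 126.
CO: 7.36 ∈ [3.37, 9.29] ↔ index [51, 100].
51 + (7.36−3.37)·(100−51)/(9.29−3.37) = 51 + 3.99·49/5.92 ≈ 84.03, so AQI = 84.
PM10 315.62: bracket 304.11–370.82 → index 151–200; slope 49/66.71, offset 11.51.
AQI = 151 + 49/66.71·11.51 ≈ 159.45 ⇒ 159.
Sub-indices: SO₂→63, PM2.5→98, O₃→126, CO→84, PM10→159. Overall AQI = max = 159; dominant pollutant is PM10.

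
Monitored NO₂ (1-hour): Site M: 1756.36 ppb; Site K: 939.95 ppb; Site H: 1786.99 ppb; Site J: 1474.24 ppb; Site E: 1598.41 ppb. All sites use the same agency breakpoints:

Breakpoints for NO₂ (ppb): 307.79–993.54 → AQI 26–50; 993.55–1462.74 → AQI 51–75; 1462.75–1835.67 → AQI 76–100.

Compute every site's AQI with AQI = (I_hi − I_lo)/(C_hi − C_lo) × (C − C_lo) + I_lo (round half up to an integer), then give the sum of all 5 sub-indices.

Site M: 1756.36 ∈ [1462.75, 1835.67] ↔ index [76, 100].
76 + (1756.36−1462.75)·(100−76)/(1835.67−1462.75) = 76 + 293.61·24/372.92 ≈ 94.90, so AQI = 95.
Site K 939.95: bracket 307.79–993.54 → index 26–50; slope 24/685.75, offset 632.16.
AQI = 26 + 24/685.75·632.16 ≈ 48.12 ⇒ 48.
Site H: row 1462.75–1835.67 (AQI 76–100). (100−76)·(1786.99−1462.75)/(1835.67−1462.75) + 76 = 24·324.24/372.92 + 76 ≈ 96.87 → 97.
Site J: 1474.24 lies in 1462.75–1835.67, so I_lo=76, I_hi=100, C_lo=1462.75, C_hi=1835.67.
(100−76)/(1835.67−1462.75) × (1474.24−1462.75) + 76 = 24/372.92 × 11.49 + 76 ≈ 76.74 → 77.
Site E 1598.41: bracket 1462.75–1835.67 → index 76–100; slope 24/372.92, offset 135.66.
AQI = 76 + 24/372.92·135.66 ≈ 84.73 ⇒ 85.
AQIs: Site M=95, Site K=48, Site H=97, Site J=77, Site E=85. Sum = 95 + 48 + 97 + 77 + 85 = 402.

402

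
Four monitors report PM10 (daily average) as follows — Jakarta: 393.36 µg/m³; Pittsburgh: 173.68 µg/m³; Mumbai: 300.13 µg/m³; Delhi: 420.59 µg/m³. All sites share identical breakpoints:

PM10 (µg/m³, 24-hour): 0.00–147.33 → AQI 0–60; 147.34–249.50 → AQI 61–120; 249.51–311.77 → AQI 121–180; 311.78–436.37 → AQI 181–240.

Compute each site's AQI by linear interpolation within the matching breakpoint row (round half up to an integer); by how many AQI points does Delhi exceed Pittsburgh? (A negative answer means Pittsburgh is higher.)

Jakarta 393.36: bracket 311.78–436.37 → index 181–240; slope 59/124.59, offset 81.58.
AQI = 181 + 59/124.59·81.58 ≈ 219.63 ⇒ 220.
Pittsburgh: row 147.34–249.50 (AQI 61–120). (120−61)·(173.68−147.34)/(249.50−147.34) + 61 = 59·26.34/102.16 + 61 ≈ 76.21 → 76.
Mumbai: row 249.51–311.77 (AQI 121–180). (180−121)·(300.13−249.51)/(311.77−249.51) + 121 = 59·50.62/62.26 + 121 ≈ 168.97 → 169.
Delhi: 420.59 lies in 311.78–436.37, so I_lo=181, I_hi=240, C_lo=311.78, C_hi=436.37.
(240−181)/(436.37−311.78) × (420.59−311.78) + 181 = 59/124.59 × 108.81 + 181 ≈ 232.53 → 233.
AQIs: Jakarta=220, Pittsburgh=76, Mumbai=169, Delhi=233. Delhi (233) − Pittsburgh (76) = 157.

157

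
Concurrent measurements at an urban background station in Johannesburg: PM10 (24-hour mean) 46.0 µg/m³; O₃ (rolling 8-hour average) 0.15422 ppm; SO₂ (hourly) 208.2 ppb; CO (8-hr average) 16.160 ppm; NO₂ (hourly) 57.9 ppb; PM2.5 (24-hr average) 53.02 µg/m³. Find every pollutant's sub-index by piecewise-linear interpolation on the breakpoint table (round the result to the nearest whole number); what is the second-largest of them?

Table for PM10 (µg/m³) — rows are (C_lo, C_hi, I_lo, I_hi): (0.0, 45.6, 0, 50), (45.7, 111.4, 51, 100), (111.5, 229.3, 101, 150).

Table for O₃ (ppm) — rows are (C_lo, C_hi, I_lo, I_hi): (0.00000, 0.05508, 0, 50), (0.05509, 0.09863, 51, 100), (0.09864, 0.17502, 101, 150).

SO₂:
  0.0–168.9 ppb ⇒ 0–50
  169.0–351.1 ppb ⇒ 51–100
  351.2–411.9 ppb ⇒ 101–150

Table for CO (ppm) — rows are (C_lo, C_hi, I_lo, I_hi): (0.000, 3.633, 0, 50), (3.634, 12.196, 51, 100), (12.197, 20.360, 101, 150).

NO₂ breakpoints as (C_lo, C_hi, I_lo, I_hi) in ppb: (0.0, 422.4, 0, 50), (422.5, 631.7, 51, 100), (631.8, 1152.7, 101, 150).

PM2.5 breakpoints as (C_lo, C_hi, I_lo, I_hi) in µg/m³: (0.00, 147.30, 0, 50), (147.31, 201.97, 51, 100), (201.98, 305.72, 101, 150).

125

PM10: row 45.7–111.4 (AQI 51–100). (100−51)·(46.0−45.7)/(111.4−45.7) + 51 = 49·0.3/65.7 + 51 ≈ 51.22 → 51.
O₃: 0.15422 ∈ [0.09864, 0.17502] ↔ index [101, 150].
101 + (0.15422−0.09864)·(150−101)/(0.17502−0.09864) = 101 + 0.05558·49/0.07638 ≈ 136.66, so AQI = 137.
SO₂: row 169.0–351.1 (AQI 51–100). (100−51)·(208.2−169.0)/(351.1−169.0) + 51 = 49·39.2/182.1 + 51 ≈ 61.55 → 62.
CO: 16.160 lies in 12.197–20.360, so I_lo=101, I_hi=150, C_lo=12.197, C_hi=20.360.
(150−101)/(20.360−12.197) × (16.160−12.197) + 101 = 49/8.163 × 3.963 + 101 ≈ 124.79 → 125.
NO₂: row 0.0–422.4 (AQI 0–50). (50−0)·(57.9−0.0)/(422.4−0.0) + 0 = 50·57.9/422.4 + 0 ≈ 6.85 → 7.
PM2.5: 53.02 ∈ [0.00, 147.30] ↔ index [0, 50].
0 + (53.02−0.00)·(50−0)/(147.30−0.00) = 0 + 53.02·50/147.30 ≈ 18.00, so AQI = 18.
Sub-indices: PM10→51, O₃→137, SO₂→62, CO→125, NO₂→7, PM2.5→18. Ranked high→low: 137, 125, 62, 51, 18, 7. Second-highest sub-index = 125.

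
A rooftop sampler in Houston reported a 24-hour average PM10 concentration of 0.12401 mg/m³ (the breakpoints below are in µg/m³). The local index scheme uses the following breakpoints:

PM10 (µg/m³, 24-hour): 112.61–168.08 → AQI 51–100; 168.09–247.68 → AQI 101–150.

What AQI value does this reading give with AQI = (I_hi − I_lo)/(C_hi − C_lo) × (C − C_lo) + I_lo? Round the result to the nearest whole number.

61

Convert: 0.12401 mg/m³ = 124.01 µg/m³.
PM10: row 112.61–168.08 (AQI 51–100). (100−51)·(124.01−112.61)/(168.08−112.61) + 51 = 49·11.40/55.47 + 51 ≈ 61.07 → 61.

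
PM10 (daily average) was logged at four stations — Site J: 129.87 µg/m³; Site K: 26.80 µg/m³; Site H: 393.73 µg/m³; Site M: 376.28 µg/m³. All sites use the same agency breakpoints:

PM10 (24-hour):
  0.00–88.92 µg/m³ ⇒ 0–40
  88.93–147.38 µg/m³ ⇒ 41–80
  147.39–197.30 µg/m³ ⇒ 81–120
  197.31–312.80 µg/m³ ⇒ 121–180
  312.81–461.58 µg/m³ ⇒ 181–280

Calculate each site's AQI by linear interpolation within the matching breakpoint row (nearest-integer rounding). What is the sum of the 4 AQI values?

538

Site J: 129.87 ∈ [88.93, 147.38] ↔ index [41, 80].
41 + (129.87−88.93)·(80−41)/(147.38−88.93) = 41 + 40.94·39/58.45 ≈ 68.32, so AQI = 68.
Site K: row 0.00–88.92 (AQI 0–40). (40−0)·(26.80−0.00)/(88.92−0.00) + 0 = 40·26.80/88.92 + 0 ≈ 12.06 → 12.
Site H: row 312.81–461.58 (AQI 181–280). (280−181)·(393.73−312.81)/(461.58−312.81) + 181 = 99·80.92/148.77 + 181 ≈ 234.85 → 235.
Site M 376.28: bracket 312.81–461.58 → index 181–280; slope 99/148.77, offset 63.47.
AQI = 181 + 99/148.77·63.47 ≈ 223.24 ⇒ 223.
AQIs: Site J=68, Site K=12, Site H=235, Site M=223. Sum = 68 + 12 + 235 + 223 = 538.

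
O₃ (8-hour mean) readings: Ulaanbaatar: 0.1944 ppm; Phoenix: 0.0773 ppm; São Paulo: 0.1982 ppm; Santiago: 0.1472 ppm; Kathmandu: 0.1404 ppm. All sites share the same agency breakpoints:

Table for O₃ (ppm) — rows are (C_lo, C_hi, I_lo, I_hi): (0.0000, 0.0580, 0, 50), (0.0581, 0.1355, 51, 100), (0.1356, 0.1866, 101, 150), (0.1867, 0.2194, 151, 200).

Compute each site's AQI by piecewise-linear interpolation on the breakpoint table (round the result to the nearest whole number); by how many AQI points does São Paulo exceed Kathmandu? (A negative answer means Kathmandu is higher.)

Ulaanbaatar 0.1944: bracket 0.1867–0.2194 → index 151–200; slope 49/0.0327, offset 0.0077.
AQI = 151 + 49/0.0327·0.0077 ≈ 162.54 ⇒ 163.
Phoenix 0.0773: bracket 0.0581–0.1355 → index 51–100; slope 49/0.0774, offset 0.0192.
AQI = 51 + 49/0.0774·0.0192 ≈ 63.16 ⇒ 63.
São Paulo: row 0.1867–0.2194 (AQI 151–200). (200−151)·(0.1982−0.1867)/(0.2194−0.1867) + 151 = 49·0.0115/0.0327 + 151 ≈ 168.23 → 168.
Santiago: 0.1472 lies in 0.1356–0.1866, so I_lo=101, I_hi=150, C_lo=0.1356, C_hi=0.1866.
(150−101)/(0.1866−0.1356) × (0.1472−0.1356) + 101 = 49/0.0510 × 0.0116 + 101 ≈ 112.15 → 112.
Kathmandu: row 0.1356–0.1866 (AQI 101–150). (150−101)·(0.1404−0.1356)/(0.1866−0.1356) + 101 = 49·0.0048/0.0510 + 101 ≈ 105.61 → 106.
AQIs: Ulaanbaatar=163, Phoenix=63, São Paulo=168, Santiago=112, Kathmandu=106. São Paulo (168) − Kathmandu (106) = 62.

62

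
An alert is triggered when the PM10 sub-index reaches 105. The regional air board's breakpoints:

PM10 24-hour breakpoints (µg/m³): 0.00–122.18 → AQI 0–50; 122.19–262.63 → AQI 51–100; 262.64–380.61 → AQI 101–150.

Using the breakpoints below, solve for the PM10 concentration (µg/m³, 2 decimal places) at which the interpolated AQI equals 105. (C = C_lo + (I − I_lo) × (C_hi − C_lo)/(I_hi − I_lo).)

AQI 105 lies in the 101–150 band, which corresponds to 262.64–380.61 µg/m³.
C = 262.64 + (105−101)×(380.61−262.64)/(150−101) = 262.64 + 4×117.97/49 ≈ 272.2702 µg/m³ → 272.27 µg/m³ to 2 dp.

272.27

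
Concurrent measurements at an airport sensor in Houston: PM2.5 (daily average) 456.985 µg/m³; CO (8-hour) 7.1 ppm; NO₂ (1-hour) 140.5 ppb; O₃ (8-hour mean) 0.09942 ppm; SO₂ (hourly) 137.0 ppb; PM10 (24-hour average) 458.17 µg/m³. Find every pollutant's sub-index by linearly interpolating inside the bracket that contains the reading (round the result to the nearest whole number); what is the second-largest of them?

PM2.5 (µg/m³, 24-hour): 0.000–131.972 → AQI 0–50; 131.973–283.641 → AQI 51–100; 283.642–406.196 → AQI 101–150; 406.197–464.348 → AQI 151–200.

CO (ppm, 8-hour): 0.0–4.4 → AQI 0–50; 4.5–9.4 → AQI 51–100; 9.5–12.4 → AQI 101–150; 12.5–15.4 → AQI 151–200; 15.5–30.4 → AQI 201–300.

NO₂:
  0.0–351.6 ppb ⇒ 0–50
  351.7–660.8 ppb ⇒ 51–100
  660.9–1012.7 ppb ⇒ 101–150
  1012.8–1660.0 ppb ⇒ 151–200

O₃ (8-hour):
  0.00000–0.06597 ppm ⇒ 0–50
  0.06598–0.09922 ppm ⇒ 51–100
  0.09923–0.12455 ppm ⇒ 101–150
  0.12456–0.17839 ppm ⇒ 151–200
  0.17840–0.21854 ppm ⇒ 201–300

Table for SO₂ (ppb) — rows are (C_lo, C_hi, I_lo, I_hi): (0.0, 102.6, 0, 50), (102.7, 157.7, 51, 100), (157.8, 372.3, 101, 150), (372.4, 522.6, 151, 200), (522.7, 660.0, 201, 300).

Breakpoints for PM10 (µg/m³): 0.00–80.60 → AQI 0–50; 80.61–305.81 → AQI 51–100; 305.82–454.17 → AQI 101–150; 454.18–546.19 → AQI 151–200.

153

PM2.5: 456.985 ∈ [406.197, 464.348] ↔ index [151, 200].
151 + (456.985−406.197)·(200−151)/(464.348−406.197) = 151 + 50.788·49/58.151 ≈ 193.80, so AQI = 194.
CO 7.1: bracket 4.5–9.4 → index 51–100; slope 49/4.9, offset 2.6.
AQI = 51 + 49/4.9·2.6 ≈ 77.00 ⇒ 77.
NO₂: 140.5 ∈ [0.0, 351.6] ↔ index [0, 50].
0 + (140.5−0.0)·(50−0)/(351.6−0.0) = 0 + 140.5·50/351.6 ≈ 19.98, so AQI = 20.
O₃ 0.09942: bracket 0.09923–0.12455 → index 101–150; slope 49/0.02532, offset 0.00019.
AQI = 101 + 49/0.02532·0.00019 ≈ 101.37 ⇒ 101.
SO₂: 137.0 ∈ [102.7, 157.7] ↔ index [51, 100].
51 + (137.0−102.7)·(100−51)/(157.7−102.7) = 51 + 34.3·49/55.0 ≈ 81.56, so AQI = 82.
PM10: row 454.18–546.19 (AQI 151–200). (200−151)·(458.17−454.18)/(546.19−454.18) + 151 = 49·3.99/92.01 + 151 ≈ 153.12 → 153.
Sub-indices: PM2.5→194, CO→77, NO₂→20, O₃→101, SO₂→82, PM10→153. Ranked high→low: 194, 153, 101, 82, 77, 20. Second-highest sub-index = 153.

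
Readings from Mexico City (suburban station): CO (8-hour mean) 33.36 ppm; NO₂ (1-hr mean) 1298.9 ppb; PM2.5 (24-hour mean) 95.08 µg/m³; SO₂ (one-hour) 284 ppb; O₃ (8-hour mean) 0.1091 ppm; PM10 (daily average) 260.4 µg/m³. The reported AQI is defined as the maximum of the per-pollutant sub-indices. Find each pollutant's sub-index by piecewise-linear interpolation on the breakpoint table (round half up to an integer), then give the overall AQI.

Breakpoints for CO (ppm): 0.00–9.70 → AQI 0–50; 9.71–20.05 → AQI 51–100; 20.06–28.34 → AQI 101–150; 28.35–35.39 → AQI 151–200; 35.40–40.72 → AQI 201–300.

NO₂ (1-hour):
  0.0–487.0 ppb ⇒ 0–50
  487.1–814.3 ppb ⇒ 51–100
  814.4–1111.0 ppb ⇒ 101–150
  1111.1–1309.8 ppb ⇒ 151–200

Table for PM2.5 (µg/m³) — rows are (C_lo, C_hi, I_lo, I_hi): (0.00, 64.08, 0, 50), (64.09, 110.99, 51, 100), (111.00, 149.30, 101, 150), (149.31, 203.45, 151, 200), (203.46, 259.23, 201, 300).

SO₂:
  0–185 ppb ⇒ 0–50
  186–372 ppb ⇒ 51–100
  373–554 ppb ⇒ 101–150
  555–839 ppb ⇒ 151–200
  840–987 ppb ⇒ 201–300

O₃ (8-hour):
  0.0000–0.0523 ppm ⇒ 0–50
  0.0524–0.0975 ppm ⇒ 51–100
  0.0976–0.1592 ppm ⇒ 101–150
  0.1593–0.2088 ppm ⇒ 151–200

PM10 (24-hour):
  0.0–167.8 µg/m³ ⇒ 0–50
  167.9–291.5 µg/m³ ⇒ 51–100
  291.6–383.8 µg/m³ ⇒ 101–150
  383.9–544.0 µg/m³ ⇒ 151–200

197

CO: 33.36 ∈ [28.35, 35.39] ↔ index [151, 200].
151 + (33.36−28.35)·(200−151)/(35.39−28.35) = 151 + 5.01·49/7.04 ≈ 185.87, so AQI = 186.
NO₂: 1298.9 ∈ [1111.1, 1309.8] ↔ index [151, 200].
151 + (1298.9−1111.1)·(200−151)/(1309.8−1111.1) = 151 + 187.8·49/198.7 ≈ 197.31, so AQI = 197.
PM2.5: 95.08 lies in 64.09–110.99, so I_lo=51, I_hi=100, C_lo=64.09, C_hi=110.99.
(100−51)/(110.99−64.09) × (95.08−64.09) + 51 = 49/46.90 × 30.99 + 51 ≈ 83.38 → 83.
SO₂: 284 lies in 186–372, so I_lo=51, I_hi=100, C_lo=186, C_hi=372.
(100−51)/(372−186) × (284−186) + 51 = 49/186 × 98 + 51 ≈ 76.82 → 77.
O₃: row 0.0976–0.1592 (AQI 101–150). (150−101)·(0.1091−0.0976)/(0.1592−0.0976) + 101 = 49·0.0115/0.0616 + 101 ≈ 110.15 → 110.
PM10 260.4: bracket 167.9–291.5 → index 51–100; slope 49/123.6, offset 92.5.
AQI = 51 + 49/123.6·92.5 ≈ 87.67 ⇒ 88.
Sub-indices: CO→186, NO₂→197, PM2.5→83, SO₂→77, O₃→110, PM10→88. Overall AQI = max = 197; dominant pollutant is NO₂.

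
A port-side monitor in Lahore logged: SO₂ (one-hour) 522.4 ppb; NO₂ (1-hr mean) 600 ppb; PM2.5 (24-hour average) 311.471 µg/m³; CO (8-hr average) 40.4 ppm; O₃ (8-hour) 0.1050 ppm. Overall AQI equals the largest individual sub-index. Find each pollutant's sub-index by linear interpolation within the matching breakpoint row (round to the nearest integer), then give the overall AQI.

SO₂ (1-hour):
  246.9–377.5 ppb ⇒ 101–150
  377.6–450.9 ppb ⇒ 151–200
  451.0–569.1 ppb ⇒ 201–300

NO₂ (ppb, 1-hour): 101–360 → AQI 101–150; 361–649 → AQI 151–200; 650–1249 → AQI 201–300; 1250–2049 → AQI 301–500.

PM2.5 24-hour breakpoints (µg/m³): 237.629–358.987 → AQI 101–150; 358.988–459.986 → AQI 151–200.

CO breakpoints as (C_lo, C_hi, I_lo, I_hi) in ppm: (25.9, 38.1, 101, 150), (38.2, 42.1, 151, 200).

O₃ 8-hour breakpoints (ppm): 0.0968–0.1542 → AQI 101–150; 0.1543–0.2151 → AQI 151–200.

261

SO₂: 522.4 ∈ [451.0, 569.1] ↔ index [201, 300].
201 + (522.4−451.0)·(300−201)/(569.1−451.0) = 201 + 71.4·99/118.1 ≈ 260.85, so AQI = 261.
NO₂: 600 ∈ [361, 649] ↔ index [151, 200].
151 + (600−361)·(200−151)/(649−361) = 151 + 239·49/288 ≈ 191.66, so AQI = 192.
PM2.5: 311.471 ∈ [237.629, 358.987] ↔ index [101, 150].
101 + (311.471−237.629)·(150−101)/(358.987−237.629) = 101 + 73.842·49/121.358 ≈ 130.81, so AQI = 131.
CO 40.4: bracket 38.2–42.1 → index 151–200; slope 49/3.9, offset 2.2.
AQI = 151 + 49/3.9·2.2 ≈ 178.64 ⇒ 179.
O₃: row 0.0968–0.1542 (AQI 101–150). (150−101)·(0.1050−0.0968)/(0.1542−0.0968) + 101 = 49·0.0082/0.0574 + 101 ≈ 108.00 → 108.
Sub-indices: SO₂→261, NO₂→192, PM2.5→131, CO→179, O₃→108. Overall AQI = max = 261; dominant pollutant is SO₂.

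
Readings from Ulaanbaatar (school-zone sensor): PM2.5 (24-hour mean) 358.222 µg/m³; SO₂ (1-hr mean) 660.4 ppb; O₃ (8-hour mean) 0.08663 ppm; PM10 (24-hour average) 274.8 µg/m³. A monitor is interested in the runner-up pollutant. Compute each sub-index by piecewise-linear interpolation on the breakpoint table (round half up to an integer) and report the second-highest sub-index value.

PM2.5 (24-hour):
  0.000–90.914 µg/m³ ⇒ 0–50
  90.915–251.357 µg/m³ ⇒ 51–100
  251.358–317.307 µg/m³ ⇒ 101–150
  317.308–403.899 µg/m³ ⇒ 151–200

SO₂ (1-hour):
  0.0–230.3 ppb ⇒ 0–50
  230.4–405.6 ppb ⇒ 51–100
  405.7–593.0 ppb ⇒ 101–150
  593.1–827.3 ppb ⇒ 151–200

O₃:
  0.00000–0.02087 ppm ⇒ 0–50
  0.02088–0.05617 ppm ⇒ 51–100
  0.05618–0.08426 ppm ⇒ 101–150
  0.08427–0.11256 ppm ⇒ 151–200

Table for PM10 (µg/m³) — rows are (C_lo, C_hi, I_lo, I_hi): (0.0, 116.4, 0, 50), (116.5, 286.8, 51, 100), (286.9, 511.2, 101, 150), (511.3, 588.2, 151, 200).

165

PM2.5 358.222: bracket 317.308–403.899 → index 151–200; slope 49/86.591, offset 40.914.
AQI = 151 + 49/86.591·40.914 ≈ 174.15 ⇒ 174.
SO₂: 660.4 ∈ [593.1, 827.3] ↔ index [151, 200].
151 + (660.4−593.1)·(200−151)/(827.3−593.1) = 151 + 67.3·49/234.2 ≈ 165.08, so AQI = 165.
O₃: 0.08663 lies in 0.08427–0.11256, so I_lo=151, I_hi=200, C_lo=0.08427, C_hi=0.11256.
(200−151)/(0.11256−0.08427) × (0.08663−0.08427) + 151 = 49/0.02829 × 0.00236 + 151 ≈ 155.09 → 155.
PM10: row 116.5–286.8 (AQI 51–100). (100−51)·(274.8−116.5)/(286.8−116.5) + 51 = 49·158.3/170.3 + 51 ≈ 96.55 → 97.
Sub-indices: PM2.5→174, SO₂→165, O₃→155, PM10→97. Ranked high→low: 174, 165, 155, 97. Second-highest sub-index = 165.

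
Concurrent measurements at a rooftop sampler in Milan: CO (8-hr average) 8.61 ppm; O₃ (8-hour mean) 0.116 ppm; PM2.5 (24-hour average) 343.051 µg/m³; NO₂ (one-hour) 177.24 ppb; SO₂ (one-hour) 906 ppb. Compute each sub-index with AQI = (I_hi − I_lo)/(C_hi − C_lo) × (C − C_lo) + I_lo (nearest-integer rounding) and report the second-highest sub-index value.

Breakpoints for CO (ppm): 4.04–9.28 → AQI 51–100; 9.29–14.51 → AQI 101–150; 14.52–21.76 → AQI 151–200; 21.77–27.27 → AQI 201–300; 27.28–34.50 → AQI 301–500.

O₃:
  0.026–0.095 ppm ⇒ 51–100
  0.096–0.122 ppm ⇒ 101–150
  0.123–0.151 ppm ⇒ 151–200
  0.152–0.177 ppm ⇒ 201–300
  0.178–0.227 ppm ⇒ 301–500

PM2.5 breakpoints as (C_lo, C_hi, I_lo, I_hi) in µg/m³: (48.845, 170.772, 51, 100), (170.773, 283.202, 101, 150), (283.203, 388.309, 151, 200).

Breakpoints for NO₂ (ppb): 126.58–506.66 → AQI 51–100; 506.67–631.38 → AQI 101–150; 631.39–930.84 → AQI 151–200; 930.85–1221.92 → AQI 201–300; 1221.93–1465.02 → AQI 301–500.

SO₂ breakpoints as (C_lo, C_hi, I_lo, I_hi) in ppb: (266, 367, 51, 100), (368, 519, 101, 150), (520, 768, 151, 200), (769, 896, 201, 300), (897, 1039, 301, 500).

CO: 8.61 ∈ [4.04, 9.28] ↔ index [51, 100].
51 + (8.61−4.04)·(100−51)/(9.28−4.04) = 51 + 4.57·49/5.24 ≈ 93.73, so AQI = 94.
O₃: 0.116 lies in 0.096–0.122, so I_lo=101, I_hi=150, C_lo=0.096, C_hi=0.122.
(150−101)/(0.122−0.096) × (0.116−0.096) + 101 = 49/0.026 × 0.020 + 101 ≈ 138.69 → 139.
PM2.5: 343.051 lies in 283.203–388.309, so I_lo=151, I_hi=200, C_lo=283.203, C_hi=388.309.
(200−151)/(388.309−283.203) × (343.051−283.203) + 151 = 49/105.106 × 59.848 + 151 ≈ 178.90 → 179.
NO₂: 177.24 ∈ [126.58, 506.66] ↔ index [51, 100].
51 + (177.24−126.58)·(100−51)/(506.66−126.58) = 51 + 50.66·49/380.08 ≈ 57.53, so AQI = 58.
SO₂ 906: bracket 897–1039 → index 301–500; slope 199/142, offset 9.
AQI = 301 + 199/142·9 ≈ 313.61 ⇒ 314.
Sub-indices: CO→94, O₃→139, PM2.5→179, NO₂→58, SO₂→314. Ranked high→low: 314, 179, 139, 94, 58. Second-highest sub-index = 179.

179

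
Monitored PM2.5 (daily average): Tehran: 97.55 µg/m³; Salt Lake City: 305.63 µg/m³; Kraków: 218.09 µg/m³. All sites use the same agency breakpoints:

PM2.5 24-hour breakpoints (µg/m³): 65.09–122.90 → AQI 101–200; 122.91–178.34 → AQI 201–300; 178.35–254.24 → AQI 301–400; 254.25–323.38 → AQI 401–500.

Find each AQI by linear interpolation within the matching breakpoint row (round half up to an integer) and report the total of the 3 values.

Tehran: 97.55 ∈ [65.09, 122.90] ↔ index [101, 200].
101 + (97.55−65.09)·(200−101)/(122.90−65.09) = 101 + 32.46·99/57.81 ≈ 156.59, so AQI = 157.
Salt Lake City: row 254.25–323.38 (AQI 401–500). (500−401)·(305.63−254.25)/(323.38−254.25) + 401 = 99·51.38/69.13 + 401 ≈ 474.58 → 475.
Kraków 218.09: bracket 178.35–254.24 → index 301–400; slope 99/75.89, offset 39.74.
AQI = 301 + 99/75.89·39.74 ≈ 352.84 ⇒ 353.
AQIs: Tehran=157, Salt Lake City=475, Kraków=353. Sum = 157 + 475 + 353 = 985.

985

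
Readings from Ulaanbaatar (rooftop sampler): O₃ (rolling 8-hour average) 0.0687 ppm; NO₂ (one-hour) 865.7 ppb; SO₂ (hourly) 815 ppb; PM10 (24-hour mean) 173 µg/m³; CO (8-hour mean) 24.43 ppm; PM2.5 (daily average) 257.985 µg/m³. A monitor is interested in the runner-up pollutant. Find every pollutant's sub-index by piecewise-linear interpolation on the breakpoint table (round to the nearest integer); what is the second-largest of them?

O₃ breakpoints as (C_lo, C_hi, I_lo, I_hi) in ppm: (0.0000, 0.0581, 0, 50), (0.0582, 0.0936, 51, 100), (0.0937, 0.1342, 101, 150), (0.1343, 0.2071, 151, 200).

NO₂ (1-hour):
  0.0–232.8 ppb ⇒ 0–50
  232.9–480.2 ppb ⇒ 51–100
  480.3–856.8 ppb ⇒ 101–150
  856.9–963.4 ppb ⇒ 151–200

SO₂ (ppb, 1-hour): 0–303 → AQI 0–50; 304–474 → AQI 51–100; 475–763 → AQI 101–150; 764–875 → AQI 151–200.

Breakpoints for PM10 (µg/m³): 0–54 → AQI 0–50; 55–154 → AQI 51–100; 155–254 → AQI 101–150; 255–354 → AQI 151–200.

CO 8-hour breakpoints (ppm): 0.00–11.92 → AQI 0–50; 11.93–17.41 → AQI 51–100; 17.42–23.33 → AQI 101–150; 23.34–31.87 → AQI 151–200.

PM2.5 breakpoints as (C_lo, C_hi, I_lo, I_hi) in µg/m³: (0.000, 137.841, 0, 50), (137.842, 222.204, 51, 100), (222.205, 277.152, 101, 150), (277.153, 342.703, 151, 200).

O₃ 0.0687: bracket 0.0582–0.0936 → index 51–100; slope 49/0.0354, offset 0.0105.
AQI = 51 + 49/0.0354·0.0105 ≈ 65.53 ⇒ 66.
NO₂: 865.7 ∈ [856.9, 963.4] ↔ index [151, 200].
151 + (865.7−856.9)·(200−151)/(963.4−856.9) = 151 + 8.8·49/106.5 ≈ 155.05, so AQI = 155.
SO₂: 815 lies in 764–875, so I_lo=151, I_hi=200, C_lo=764, C_hi=875.
(200−151)/(875−764) × (815−764) + 151 = 49/111 × 51 + 151 ≈ 173.51 → 174.
PM10 173: bracket 155–254 → index 101–150; slope 49/99, offset 18.
AQI = 101 + 49/99·18 ≈ 109.91 ⇒ 110.
CO 24.43: bracket 23.34–31.87 → index 151–200; slope 49/8.53, offset 1.09.
AQI = 151 + 49/8.53·1.09 ≈ 157.26 ⇒ 157.
PM2.5: 257.985 ∈ [222.205, 277.152] ↔ index [101, 150].
101 + (257.985−222.205)·(150−101)/(277.152−222.205) = 101 + 35.780·49/54.947 ≈ 132.91, so AQI = 133.
Sub-indices: O₃→66, NO₂→155, SO₂→174, PM10→110, CO→157, PM2.5→133. Ranked high→low: 174, 157, 155, 133, 110, 66. Second-highest sub-index = 157.

157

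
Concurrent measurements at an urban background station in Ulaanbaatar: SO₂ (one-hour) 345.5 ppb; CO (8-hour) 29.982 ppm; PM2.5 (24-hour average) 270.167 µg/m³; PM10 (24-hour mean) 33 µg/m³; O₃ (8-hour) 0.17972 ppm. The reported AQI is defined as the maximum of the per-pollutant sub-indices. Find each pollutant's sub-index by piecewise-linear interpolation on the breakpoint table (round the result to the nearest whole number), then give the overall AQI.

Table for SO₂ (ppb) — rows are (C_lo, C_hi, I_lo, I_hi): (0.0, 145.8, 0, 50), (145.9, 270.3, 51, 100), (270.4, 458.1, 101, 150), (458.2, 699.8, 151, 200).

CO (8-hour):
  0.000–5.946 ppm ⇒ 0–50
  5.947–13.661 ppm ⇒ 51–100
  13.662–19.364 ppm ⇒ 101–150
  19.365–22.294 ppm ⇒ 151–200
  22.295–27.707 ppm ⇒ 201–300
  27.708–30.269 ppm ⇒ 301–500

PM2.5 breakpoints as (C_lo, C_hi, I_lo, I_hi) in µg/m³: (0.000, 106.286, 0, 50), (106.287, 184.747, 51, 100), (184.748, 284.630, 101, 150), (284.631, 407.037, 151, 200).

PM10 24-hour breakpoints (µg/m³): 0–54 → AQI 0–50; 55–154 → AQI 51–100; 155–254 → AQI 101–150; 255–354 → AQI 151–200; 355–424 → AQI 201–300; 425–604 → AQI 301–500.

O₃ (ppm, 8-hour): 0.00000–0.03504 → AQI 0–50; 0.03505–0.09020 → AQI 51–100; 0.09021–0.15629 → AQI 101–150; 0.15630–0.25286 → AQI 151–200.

SO₂: 345.5 ∈ [270.4, 458.1] ↔ index [101, 150].
101 + (345.5−270.4)·(150−101)/(458.1−270.4) = 101 + 75.1·49/187.7 ≈ 120.61, so AQI = 121.
CO: 29.982 lies in 27.708–30.269, so I_lo=301, I_hi=500, C_lo=27.708, C_hi=30.269.
(500−301)/(30.269−27.708) × (29.982−27.708) + 301 = 199/2.561 × 2.274 + 301 ≈ 477.70 → 478.
PM2.5: row 184.748–284.630 (AQI 101–150). (150−101)·(270.167−184.748)/(284.630−184.748) + 101 = 49·85.419/99.882 + 101 ≈ 142.90 → 143.
PM10: 33 lies in 0–54, so I_lo=0, I_hi=50, C_lo=0, C_hi=54.
(50−0)/(54−0) × (33−0) + 0 = 50/54 × 33 + 0 ≈ 30.56 → 31.
O₃: row 0.15630–0.25286 (AQI 151–200). (200−151)·(0.17972−0.15630)/(0.25286−0.15630) + 151 = 49·0.02342/0.09656 + 151 ≈ 162.88 → 163.
Sub-indices: SO₂→121, CO→478, PM2.5→143, PM10→31, O₃→163. Overall AQI = max = 478; dominant pollutant is CO.

478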